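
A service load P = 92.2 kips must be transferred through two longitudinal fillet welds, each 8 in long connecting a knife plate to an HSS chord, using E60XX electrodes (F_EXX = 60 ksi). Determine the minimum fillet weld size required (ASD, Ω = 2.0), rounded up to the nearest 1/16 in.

Total weld length L = 16 in.
Required throat t_e = P × Ω / (0.6 F_EXX × L) = 92.2 × 2.0 / (0.6 × 60 × 16) = 0.3201 in.
Required leg w = t_e / 0.707 = 0.4528 in → use 1/2 in.

w = 1/2 in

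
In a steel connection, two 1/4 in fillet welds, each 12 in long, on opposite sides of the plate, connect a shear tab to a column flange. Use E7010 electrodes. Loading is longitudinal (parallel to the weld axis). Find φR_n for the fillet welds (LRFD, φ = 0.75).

φR_n ≈ 134 kip

E70XX → F_EXX = 70 ksi.
Effective throat t_e = 0.707 × 0.25 = 0.1767 in.
Total length L = 24 in; A_we = 0.1767 × 24 = 4.242 in².
F_nw = 0.6 F_EXX = 0.6 × 70 = 42 ksi.
φR_n = 0.75 × 42 × 4.242 = 133.6 kip.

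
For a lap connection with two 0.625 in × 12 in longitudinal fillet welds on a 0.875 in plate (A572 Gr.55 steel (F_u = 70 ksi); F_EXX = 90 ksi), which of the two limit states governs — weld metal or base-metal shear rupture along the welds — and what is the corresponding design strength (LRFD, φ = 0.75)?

t_e = 0.707 × 0.625 = 0.4419 in; L = 24 in.
Weld metal: φR_n = 0.75 × 0.6 × 90 × 0.4419 × 24 = 429.5 kip.
Base metal (shear rupture): φR_n = 0.75 × 0.6 × 70 × 0.875 × 24 = 661.5 kip.
Governing: weld metal.

φR_n ≈ 430 kip (weld metal governs)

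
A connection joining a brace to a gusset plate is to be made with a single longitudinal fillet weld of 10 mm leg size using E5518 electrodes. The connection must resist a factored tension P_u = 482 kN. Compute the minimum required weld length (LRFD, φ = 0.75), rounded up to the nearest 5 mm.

L = 280 mm

E55XX → F_EXX = 550 MPa.
Throat t_e = 0.707 × 10 = 7.07 mm.
φr_n = 0.75 × 0.6 × 550 × 7.07 × 10⁻³ = 1.75 kN/mm.
L_req = P_u / φr_n = 482 / 1.75 = 275.5 mm total.
Round up → use L = 280 mm.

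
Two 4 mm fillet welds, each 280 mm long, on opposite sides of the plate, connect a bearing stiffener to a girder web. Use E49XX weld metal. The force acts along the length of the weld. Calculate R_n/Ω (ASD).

E49XX → F_EXX = 490 MPa.
Effective throat t_e = 0.707 × 4 = 2.828 mm.
Total length L = 560 mm; A_we = 2.828 × 560 = 1584 mm².
F_nw = 0.6 F_EXX = 0.6 × 490 = 294 MPa.
R_n = 294 × 1584 × 10⁻³ = 465.6 kN; R_n/Ω = 465.6/2.0 = 232.8 kN.

R_n/Ω ≈ 233 kN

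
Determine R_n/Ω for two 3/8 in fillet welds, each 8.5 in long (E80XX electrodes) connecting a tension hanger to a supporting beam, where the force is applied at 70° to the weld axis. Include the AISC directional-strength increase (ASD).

R_n/Ω ≈ 157 kip

E80XX → F_EXX = 80 ksi.
t_e = 0.707 × 0.375 = 0.2651 in; A_we = 0.2651 × 17 = 4.507 in².
Directional factor: 1.0 + 0.5 sin^1.5(70°) = 1.455.
F_nw = 0.6 × 80 × 1.455 = 69.86 ksi.
R_n/Ω = (69.86 × 4.507) / 2.0 = 157.4 kip.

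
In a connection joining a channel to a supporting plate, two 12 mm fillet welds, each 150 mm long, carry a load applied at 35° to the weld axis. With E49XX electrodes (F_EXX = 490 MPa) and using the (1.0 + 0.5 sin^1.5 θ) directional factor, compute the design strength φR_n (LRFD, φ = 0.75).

φR_n ≈ 683 kN

t_e = 0.707 × 12 = 8.484 mm; A_we = 8.484 × 300 = 2545 mm².
Directional factor: 1.0 + 0.5 sin^1.5(35°) = 1.217.
F_nw = 0.6 × 490 × 1.217 = 357.9 MPa.
φR_n = 0.75 × 357.9 × 2545 × 10⁻³ = 683.1 kN.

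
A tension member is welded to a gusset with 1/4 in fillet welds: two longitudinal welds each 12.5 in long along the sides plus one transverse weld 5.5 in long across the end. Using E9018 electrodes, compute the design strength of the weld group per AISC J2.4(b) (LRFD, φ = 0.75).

E90XX → F_EXX = 90 ksi.
t_e = 0.707 × 0.25 = 0.1767 in.
R_nwl = 0.6 × 90 × 0.1767 × 25 = 238.6 kip (longitudinal, 2 welds).
R_nwt = 0.6 × 90 × 0.1767 × 5.5 = 52.49 kip (transverse, base value).
(i) R_nwl + R_nwt = 291.1 kip; (ii) 0.85 R_nwl + 1.5 R_nwt = 281.6 kip.
R_n = max = 291.1 kip [governs: (i)]; φR_n = 218.3 kip.

φR_n ≈ 218 kip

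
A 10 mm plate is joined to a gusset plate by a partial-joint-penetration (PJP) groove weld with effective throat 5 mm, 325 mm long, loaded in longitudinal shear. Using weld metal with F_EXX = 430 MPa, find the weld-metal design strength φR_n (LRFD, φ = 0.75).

φR_n ≈ 314 kN

Effective throat (given) t_e = 5 mm.
A_we = 5 × 325 = 1625 mm².
F_nw = 0.6 F_EXX = 258 MPa.
φR_n = 0.75 × 258 × 1625 × 10⁻³ = 314.4 kN.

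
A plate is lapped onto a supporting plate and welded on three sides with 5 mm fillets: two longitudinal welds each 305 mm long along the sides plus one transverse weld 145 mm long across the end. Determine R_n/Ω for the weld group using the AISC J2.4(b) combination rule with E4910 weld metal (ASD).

R_n/Ω ≈ 392 kN

E49XX → F_EXX = 490 MPa.
t_e = 0.707 × 5 = 3.535 mm.
R_nwl = 0.6 × 490 × 3.535 × 610 × 10⁻³ = 634 kN (longitudinal, 2 welds).
R_nwt = 0.6 × 490 × 3.535 × 145 × 10⁻³ = 150.7 kN (transverse, base value).
(i) R_nwl + R_nwt = 784.7 kN; (ii) 0.85 R_nwl + 1.5 R_nwt = 764.9 kN.
R_n = max = 784.7 kN [governs: (i)]; R_n/Ω = 392.3 kN.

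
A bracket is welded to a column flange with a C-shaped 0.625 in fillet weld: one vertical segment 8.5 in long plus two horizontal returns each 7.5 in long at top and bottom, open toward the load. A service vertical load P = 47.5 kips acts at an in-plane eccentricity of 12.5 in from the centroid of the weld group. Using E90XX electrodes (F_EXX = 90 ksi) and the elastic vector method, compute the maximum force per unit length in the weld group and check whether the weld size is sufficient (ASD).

f_max ≈ 10.1 kip/in; adequate

Total weld length L_w = 23.5 in. Treat welds as unit-width lines.
Centroid: x̄ = 2×7.5×3.75 / 23.5 = 2.394 in from the vertical weld.
Polar moment about centroid: J = I_x + I_y = [8.5³/12 + 2×7.5×4.25²] + [8.5×2.394² + 2(7.5³/12 + 7.5×1.356²)] = 468.7 in³.
Direct shear f_v = P/L_w = 47.5 / 23.5 = 2.021 kip/in (vertical).
Torsion M = P·e = 47.5 × 12.5 = 593.75 kip·in.
Critical point at (x, y) = (5.106, 4.25) from centroid. f_tx = M·y/J = 5.384 kip/in; f_ty = M·x/J = 6.468 kip/in.
Resultant f_max = √[f_tx² + (f_v + f_ty)²] = √[5.384² + (2.021 + 6.468)²] = 10.05 kip/in.
Capacity per unit length: r_n/Ω = (1/2.0) × 0.6 × 90 × (0.707 × 0.625) = 11.93 kip/in.
10.05 ≤ 11.93 → adequate.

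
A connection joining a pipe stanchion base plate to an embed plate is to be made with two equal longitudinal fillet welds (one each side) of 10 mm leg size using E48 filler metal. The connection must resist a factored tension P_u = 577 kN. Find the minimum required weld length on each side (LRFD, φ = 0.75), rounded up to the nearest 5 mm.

E48XX → F_EXX = 480 MPa.
Throat t_e = 0.707 × 10 = 7.07 mm.
φr_n = 0.75 × 0.6 × 480 × 7.07 × 10⁻³ = 1.527 kN/mm.
L_req = P_u / φr_n = 577 / 1.527 = 377.8 mm total.
Per side: 377.8 / 2 = 188.9 mm.
Round up → use L = 190 mm on each side.

L = 190 mm on each side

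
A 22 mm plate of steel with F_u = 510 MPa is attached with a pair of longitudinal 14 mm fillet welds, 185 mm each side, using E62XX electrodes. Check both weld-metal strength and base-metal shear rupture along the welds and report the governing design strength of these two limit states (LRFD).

φR_n ≈ 1020 kN (weld metal governs)

E62XX → F_EXX = 620 MPa.
t_e = 0.707 × 14 = 9.898 mm; L = 370 mm.
Weld metal: φR_n = 0.75 × 0.6 × 620 × 9.898 × 370 × 10⁻³ = 1022 kN.
Base metal (shear rupture): φR_n = 0.75 × 0.6 × 510 × 22 × 370 × 10⁻³ = 1868 kN.
Governing: weld metal.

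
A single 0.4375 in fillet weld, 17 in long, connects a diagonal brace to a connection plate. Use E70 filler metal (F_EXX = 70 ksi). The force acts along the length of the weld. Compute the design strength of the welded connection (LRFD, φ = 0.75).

φR_n ≈ 166 kip

Effective throat t_e = 0.707 × 0.4375 = 0.3093 in.
Total length L = 17 in; A_we = 0.3093 × 17 = 5.258 in².
F_nw = 0.6 F_EXX = 0.6 × 70 = 42 ksi.
φR_n = 0.75 × 42 × 5.258 = 165.6 kip.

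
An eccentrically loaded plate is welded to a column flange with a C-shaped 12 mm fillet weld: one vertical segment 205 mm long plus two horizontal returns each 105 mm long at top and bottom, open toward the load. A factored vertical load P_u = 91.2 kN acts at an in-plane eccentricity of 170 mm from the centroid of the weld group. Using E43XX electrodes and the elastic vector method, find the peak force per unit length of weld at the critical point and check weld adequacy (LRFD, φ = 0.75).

E43XX → F_EXX = 430 MPa.
Total weld length L_w = 415 mm. Treat welds as unit-width lines.
Centroid: x̄ = 2×105×52.5 / 415 = 26.57 mm from the vertical weld.
Polar moment about centroid: J = I_x + I_y = [205³/12 + 2×105×102.5²] + [205×26.57² + 2(105³/12 + 105×25.93²)] = 3403000 mm³.
Direct shear f_v = P/L_w = 91.2×10³ / 415 = 219.8 N/mm (vertical).
Torsion M = P·e = 91.2×10³ × 170 = 15504000 N·mm.
Critical point at (x, y) = (78.43, 102.5) from centroid. f_tx = M·y/J = 467 N/mm; f_ty = M·x/J = 357.3 N/mm.
Resultant f_max = √[f_tx² + (f_v + f_ty)²] = √[467² + (219.8 + 357.3)²] = 742.4 N/mm.
Capacity per unit length: φr_n = 0.75 × 0.6 × 430 × (0.707 × 12) = 1642 N/mm.
742.4 ≤ 1642 → adequate.

f_max ≈ 742 N/mm; adequate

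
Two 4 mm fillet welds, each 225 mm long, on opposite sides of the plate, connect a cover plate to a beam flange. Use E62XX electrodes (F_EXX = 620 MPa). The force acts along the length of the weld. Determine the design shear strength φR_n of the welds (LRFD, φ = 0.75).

Effective throat t_e = 0.707 × 4 = 2.828 mm.
Total length L = 450 mm; A_we = 2.828 × 450 = 1273 mm².
F_nw = 0.6 F_EXX = 0.6 × 620 = 372 MPa.
φR_n = 0.75 × 372 × 1273 × 10⁻³ = 355.1 kN.

φR_n ≈ 355 kN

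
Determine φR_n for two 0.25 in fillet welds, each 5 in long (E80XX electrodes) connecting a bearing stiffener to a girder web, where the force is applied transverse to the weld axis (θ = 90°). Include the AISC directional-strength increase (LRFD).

E80XX → F_EXX = 80 ksi.
t_e = 0.707 × 0.25 = 0.1767 in; A_we = 0.1767 × 10 = 1.767 in².
Directional factor: 1.0 + 0.5 sin^1.5(90°) = 1.5.
F_nw = 0.6 × 80 × 1.5 = 72 ksi.
φR_n = 0.75 × 72 × 1.767 = 95.44 kips.

φR_n ≈ 95.4 kips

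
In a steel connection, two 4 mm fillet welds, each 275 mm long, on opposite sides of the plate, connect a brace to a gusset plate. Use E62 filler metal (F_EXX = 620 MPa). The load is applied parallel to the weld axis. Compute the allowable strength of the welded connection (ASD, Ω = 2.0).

Effective throat t_e = 0.707 × 4 = 2.828 mm.
Total length L = 550 mm; A_we = 2.828 × 550 = 1555 mm².
F_nw = 0.6 F_EXX = 0.6 × 620 = 372 MPa.
R_n = 372 × 1555 × 10⁻³ = 578.6 kN; R_n/Ω = 578.6/2.0 = 289.3 kN.

R_n/Ω ≈ 289 kN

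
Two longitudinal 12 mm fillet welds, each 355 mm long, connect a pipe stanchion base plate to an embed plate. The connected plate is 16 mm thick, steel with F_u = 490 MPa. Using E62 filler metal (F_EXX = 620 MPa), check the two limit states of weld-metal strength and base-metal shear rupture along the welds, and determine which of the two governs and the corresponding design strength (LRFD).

φR_n ≈ 1680 kN (weld metal governs)

t_e = 0.707 × 12 = 8.484 mm; L = 710 mm.
Weld metal: φR_n = 0.75 × 0.6 × 620 × 8.484 × 710 × 10⁻³ = 1681 kN.
Base metal (shear rupture): φR_n = 0.75 × 0.6 × 490 × 16 × 710 × 10⁻³ = 2505 kN.
Governing: weld metal.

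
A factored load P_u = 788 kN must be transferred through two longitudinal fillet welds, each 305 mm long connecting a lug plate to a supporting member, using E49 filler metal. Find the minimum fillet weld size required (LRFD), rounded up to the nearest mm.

E49XX → F_EXX = 490 MPa.
Total weld length L = 610 mm.
Required throat t_e = P_u / (φ × 0.6 F_EXX × L) = 788 / (0.75 × 0.6 × 490 × 610 × 10⁻³) = 5.859 mm.
Required leg w = t_e / 0.707 = 8.286 mm → use 9 mm.

w = 9 mm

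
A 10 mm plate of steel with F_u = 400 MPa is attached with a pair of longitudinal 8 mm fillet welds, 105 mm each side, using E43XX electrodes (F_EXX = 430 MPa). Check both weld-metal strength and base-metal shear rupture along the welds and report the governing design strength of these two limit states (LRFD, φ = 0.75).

φR_n ≈ 230 kN (weld metal governs)

t_e = 0.707 × 8 = 5.656 mm; L = 210 mm.
Weld metal: φR_n = 0.75 × 0.6 × 430 × 5.656 × 210 × 10⁻³ = 229.8 kN.
Base metal (shear rupture): φR_n = 0.75 × 0.6 × 400 × 10 × 210 × 10⁻³ = 378 kN.
Governing: weld metal.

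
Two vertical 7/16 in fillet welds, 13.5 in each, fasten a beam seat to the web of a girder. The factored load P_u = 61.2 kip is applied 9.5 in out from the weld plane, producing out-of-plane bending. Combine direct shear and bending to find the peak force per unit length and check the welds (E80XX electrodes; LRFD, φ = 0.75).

E80XX → F_EXX = 80 ksi.
L_w = 2 × 13.5 = 27 in; section modulus (unit throat) S = 2 × L²/6 = 60.75 in².
Direct shear f_v = P/L_w = 61.2/27 = 2.267 kip/in.
Moment M = P × e = 61.2 × 9.5 = 581.4 kip·in; bending f_b = M/S = 9.57 kip/in.
f_max = √(f_v² + f_b²) = √(2.267² + 9.57²) = 9.835 kip/in.
φr_n = 0.75 × 0.6 × 80 × (0.707 × 0.4375) = 11.14 kip/in → adequate.

f_max ≈ 9.84 kip/in; adequate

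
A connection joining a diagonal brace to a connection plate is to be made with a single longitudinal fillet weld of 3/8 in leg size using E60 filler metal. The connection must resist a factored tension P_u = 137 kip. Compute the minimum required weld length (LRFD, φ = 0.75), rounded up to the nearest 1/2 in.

L = 19.5 in

E60XX → F_EXX = 60 ksi.
Throat t_e = 0.707 × 0.375 = 0.2651 in.
φr_n = 0.75 × 0.6 × 60 × 0.2651 = 7.158 kip/in.
L_req = P_u / φr_n = 137 / 7.158 = 19.14 in total.
Round up → use L = 19.5 in.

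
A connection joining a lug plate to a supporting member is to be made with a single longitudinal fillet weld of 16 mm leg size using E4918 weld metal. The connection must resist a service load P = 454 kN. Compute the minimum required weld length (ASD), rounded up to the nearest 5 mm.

L = 275 mm

E49XX → F_EXX = 490 MPa.
Throat t_e = 0.707 × 16 = 11.31 mm.
r_n/Ω = (0.6 × 490 × 11.31) / 2.0 = 1663 N/mm = 1.663 kN/mm.
L_req = P / (r_n/Ω) = 454 / 1.663 = 273 mm total.
Round up → use L = 275 mm.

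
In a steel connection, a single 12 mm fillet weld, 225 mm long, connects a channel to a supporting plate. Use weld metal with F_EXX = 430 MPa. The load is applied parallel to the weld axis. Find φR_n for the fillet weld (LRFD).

Effective throat t_e = 0.707 × 12 = 8.484 mm.
Total length L = 225 mm; A_we = 8.484 × 225 = 1909 mm².
F_nw = 0.6 F_EXX = 0.6 × 430 = 258 MPa.
φR_n = 0.75 × 258 × 1909 × 10⁻³ = 369.4 kN.

φR_n ≈ 369 kN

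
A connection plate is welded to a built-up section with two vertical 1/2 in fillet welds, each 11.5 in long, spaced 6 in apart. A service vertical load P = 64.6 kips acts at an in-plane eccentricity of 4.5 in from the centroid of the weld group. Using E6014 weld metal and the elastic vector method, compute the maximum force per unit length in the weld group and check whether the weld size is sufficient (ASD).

f_max ≈ 5.94 kip/in; adequate

E60XX → F_EXX = 60 ksi.
Total weld length L_w = 23 in. Treat welds as unit-width lines.
Polar moment about centroid: J = 2[d³/12 + d(b/2)²] = 2[11.5³/12 + 11.5×3²] = 460.5 in³.
Direct shear f_v = P/L_w = 64.6 / 23 = 2.809 kip/in (vertical).
Torsion M = P·e = 64.6 × 4.5 = 290.7 kip·in.
Critical point at (x, y) = (3, 5.75) from centroid. f_tx = M·y/J = 3.63 kip/in; f_ty = M·x/J = 1.894 kip/in.
Resultant f_max = √[f_tx² + (f_v + f_ty)²] = √[3.63² + (2.809 + 1.894)²] = 5.941 kip/in.
Capacity per unit length: r_n/Ω = (1/2.0) × 0.6 × 60 × (0.707 × 0.5) = 6.363 kip/in.
5.941 ≤ 6.363 → adequate.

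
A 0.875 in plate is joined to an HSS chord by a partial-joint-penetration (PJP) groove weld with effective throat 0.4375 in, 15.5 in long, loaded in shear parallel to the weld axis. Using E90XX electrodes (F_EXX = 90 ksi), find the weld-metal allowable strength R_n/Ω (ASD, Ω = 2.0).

Effective throat (given) t_e = 0.4375 in.
A_we = 0.4375 × 15.5 = 6.781 in².
F_nw = 0.6 F_EXX = 54 ksi.
R_n/Ω = (54 × 6.781) / 2.0 = 183.1 kips.

R_n/Ω ≈ 183 kips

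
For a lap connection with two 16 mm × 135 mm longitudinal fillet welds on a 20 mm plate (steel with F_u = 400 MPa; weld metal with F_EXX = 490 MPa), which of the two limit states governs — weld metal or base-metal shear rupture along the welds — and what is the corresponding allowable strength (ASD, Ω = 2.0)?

R_n/Ω ≈ 449 kN (weld metal governs)

t_e = 0.707 × 16 = 11.31 mm; L = 270 mm.
Weld metal: R_n/Ω = (1/2.0) × 0.6 × 490 × 11.31 × 270 × 10⁻³ = 449 kN.
Base metal (shear rupture): R_n/Ω = (1/2.0) × 0.6 × 400 × 20 × 270 × 10⁻³ = 648 kN.
Governing: weld metal.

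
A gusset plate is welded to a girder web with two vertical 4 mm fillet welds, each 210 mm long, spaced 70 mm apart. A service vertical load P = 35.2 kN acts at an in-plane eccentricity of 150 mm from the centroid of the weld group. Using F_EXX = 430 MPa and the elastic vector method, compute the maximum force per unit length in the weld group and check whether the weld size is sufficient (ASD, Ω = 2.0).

f_max ≈ 320 N/mm; adequate

Total weld length L_w = 420 mm. Treat welds as unit-width lines.
Polar moment about centroid: J = 2[d³/12 + d(b/2)²] = 2[210³/12 + 210×35²] = 2058000 mm³.
Direct shear f_v = P/L_w = 35.2×10³ / 420 = 83.81 N/mm (vertical).
Torsion M = P·e = 35.2×10³ × 150 = 5280000 N·mm.
Critical point at (x, y) = (35, 105) from centroid. f_tx = M·y/J = 269.4 N/mm; f_ty = M·x/J = 89.8 N/mm.
Resultant f_max = √[f_tx² + (f_v + f_ty)²] = √[269.4² + (83.81 + 89.8)²] = 320.5 N/mm.
Capacity per unit length: r_n/Ω = (1/2.0) × 0.6 × 430 × (0.707 × 4) = 364.8 N/mm.
320.5 ≤ 364.8 → adequate.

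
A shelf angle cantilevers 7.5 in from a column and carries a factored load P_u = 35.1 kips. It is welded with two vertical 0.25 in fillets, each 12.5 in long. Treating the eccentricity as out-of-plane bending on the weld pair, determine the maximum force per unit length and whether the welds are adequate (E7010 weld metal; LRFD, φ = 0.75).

E70XX → F_EXX = 70 ksi.
L_w = 2 × 12.5 = 25 in; section modulus (unit throat) S = 2 × L²/6 = 52.08 in².
Direct shear f_v = P/L_w = 35.1/25 = 1.404 kip/in.
Moment M = P × e = 35.1 × 7.5 = 263.25 kip·in; bending f_b = M/S = 5.054 kip/in.
f_max = √(f_v² + f_b²) = √(1.404² + 5.054²) = 5.246 kip/in.
φr_n = 0.75 × 0.6 × 70 × (0.707 × 0.25) = 5.568 kip/in → adequate.

f_max ≈ 5.25 kip/in; adequate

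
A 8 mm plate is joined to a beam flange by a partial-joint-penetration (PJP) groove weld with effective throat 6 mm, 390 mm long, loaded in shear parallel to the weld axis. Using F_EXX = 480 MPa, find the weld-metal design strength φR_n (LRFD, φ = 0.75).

Effective throat (given) t_e = 6 mm.
A_we = 6 × 390 = 2340 mm².
F_nw = 0.6 F_EXX = 288 MPa.
φR_n = 0.75 × 288 × 2340 × 10⁻³ = 505.4 kN.

φR_n ≈ 505 kN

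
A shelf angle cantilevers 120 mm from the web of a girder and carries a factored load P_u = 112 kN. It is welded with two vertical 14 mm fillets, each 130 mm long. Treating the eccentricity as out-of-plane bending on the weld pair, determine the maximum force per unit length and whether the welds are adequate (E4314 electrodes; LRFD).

E43XX → F_EXX = 430 MPa.
L_w = 2 × 130 = 260 mm; section modulus (unit throat) S = 2 × L²/6 = 5633 mm².
Direct shear f_v = P/L_w = 112×10³/260 = 430.8 N/mm.
Moment M = P × e = 112×10³ × 120 = 13440000 N·mm; bending f_b = M/S = 2386 N/mm.
f_max = √(f_v² + f_b²) = √(430.8² + 2386²) = 2424 N/mm.
φr_n = 0.75 × 0.6 × 430 × (0.707 × 14) = 1915 N/mm → NOT adequate.

f_max ≈ 2420 N/mm; NOT adequate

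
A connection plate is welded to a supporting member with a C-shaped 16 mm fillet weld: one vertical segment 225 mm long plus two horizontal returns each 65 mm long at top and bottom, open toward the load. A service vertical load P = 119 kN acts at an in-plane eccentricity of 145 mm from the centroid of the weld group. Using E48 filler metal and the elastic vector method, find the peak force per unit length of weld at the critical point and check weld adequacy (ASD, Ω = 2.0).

f_max ≈ 978 N/mm; adequate

E48XX → F_EXX = 480 MPa.
Total weld length L_w = 355 mm. Treat welds as unit-width lines.
Centroid: x̄ = 2×65×32.5 / 355 = 11.9 mm from the vertical weld.
Polar moment about centroid: J = I_x + I_y = [225³/12 + 2×65×112.5²] + [225×11.9² + 2(65³/12 + 65×20.6²)] = 2727000 mm³.
Direct shear f_v = P/L_w = 119×10³ / 355 = 335.2 N/mm (vertical).
Torsion M = P·e = 119×10³ × 145 = 17255000 N·mm.
Critical point at (x, y) = (53.1, 112.5) from centroid. f_tx = M·y/J = 711.8 N/mm; f_ty = M·x/J = 335.9 N/mm.
Resultant f_max = √[f_tx² + (f_v + f_ty)²] = √[711.8² + (335.2 + 335.9)²] = 978.3 N/mm.
Capacity per unit length: r_n/Ω = (1/2.0) × 0.6 × 480 × (0.707 × 16) = 1629 N/mm.
978.3 ≤ 1629 → adequate.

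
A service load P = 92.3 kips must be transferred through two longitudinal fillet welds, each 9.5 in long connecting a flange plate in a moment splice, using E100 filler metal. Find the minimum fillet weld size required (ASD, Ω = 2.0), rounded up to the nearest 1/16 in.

w = 1/4 in

E100XX → F_EXX = 100 ksi.
Total weld length L = 19 in.
Required throat t_e = P × Ω / (0.6 F_EXX × L) = 92.3 × 2.0 / (0.6 × 100 × 19) = 0.1619 in.
Required leg w = t_e / 0.707 = 0.229 in → use 1/4 in.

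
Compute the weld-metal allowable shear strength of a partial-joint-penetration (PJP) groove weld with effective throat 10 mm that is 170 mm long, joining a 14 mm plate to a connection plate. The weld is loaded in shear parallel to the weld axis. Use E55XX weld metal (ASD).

E55XX → F_EXX = 550 MPa.
Effective throat (given) t_e = 10 mm.
A_we = 10 × 170 = 1700 mm².
F_nw = 0.6 F_EXX = 330 MPa.
R_n/Ω = (330 × 1700) / 2.0 × 10⁻³ = 280.5 kN.

R_n/Ω ≈ 280 kN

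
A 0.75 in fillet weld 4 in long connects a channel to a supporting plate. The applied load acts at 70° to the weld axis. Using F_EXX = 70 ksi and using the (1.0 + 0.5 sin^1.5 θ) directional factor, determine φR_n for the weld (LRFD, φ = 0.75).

φR_n ≈ 97.2 kips

t_e = 0.707 × 0.75 = 0.5302 in; A_we = 0.5302 × 4 = 2.121 in².
Directional factor: 1.0 + 0.5 sin^1.5(70°) = 1.455.
F_nw = 0.6 × 70 × 1.455 = 61.13 ksi.
φR_n = 0.75 × 61.13 × 2.121 = 97.24 kips.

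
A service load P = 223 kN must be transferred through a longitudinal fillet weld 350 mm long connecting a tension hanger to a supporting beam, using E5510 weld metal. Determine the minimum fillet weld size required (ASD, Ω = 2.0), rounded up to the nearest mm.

w = 6 mm

E55XX → F_EXX = 550 MPa.
Total weld length L = 350 mm.
Required throat t_e = P × Ω / (0.6 F_EXX × L) = 223 × 2.0 / (0.6 × 550 × 350 × 10⁻³) = 3.861 mm.
Required leg w = t_e / 0.707 = 5.462 mm → use 6 mm.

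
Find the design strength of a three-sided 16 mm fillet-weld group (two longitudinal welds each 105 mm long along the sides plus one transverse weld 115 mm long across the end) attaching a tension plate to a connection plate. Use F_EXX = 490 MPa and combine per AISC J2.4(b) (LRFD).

t_e = 0.707 × 16 = 11.31 mm.
R_nwl = 0.6 × 490 × 11.31 × 210 × 10⁻³ = 698.4 kN (longitudinal, 2 welds).
R_nwt = 0.6 × 490 × 11.31 × 115 × 10⁻³ = 382.5 kN (transverse, base value).
(i) R_nwl + R_nwt = 1081 kN; (ii) 0.85 R_nwl + 1.5 R_nwt = 1167 kN.
R_n = max = 1167 kN [governs: (ii)]; φR_n = 875.5 kN.

φR_n ≈ 875 kN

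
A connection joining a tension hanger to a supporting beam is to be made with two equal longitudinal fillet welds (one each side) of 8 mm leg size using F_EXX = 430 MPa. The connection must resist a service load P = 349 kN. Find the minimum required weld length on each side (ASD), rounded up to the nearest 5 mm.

Throat t_e = 0.707 × 8 = 5.656 mm.
r_n/Ω = (0.6 × 430 × 5.656) / 2.0 = 729.6 N/mm = 0.7296 kN/mm.
L_req = P / (r_n/Ω) = 349 / 0.7296 = 478.3 mm total.
Per side: 478.3 / 2 = 239.2 mm.
Round up → use L = 240 mm on each side.

L = 240 mm on each side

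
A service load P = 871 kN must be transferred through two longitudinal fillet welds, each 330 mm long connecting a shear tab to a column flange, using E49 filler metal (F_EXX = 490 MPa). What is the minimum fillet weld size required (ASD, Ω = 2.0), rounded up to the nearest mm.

Total weld length L = 660 mm.
Required throat t_e = P × Ω / (0.6 F_EXX × L) = 871 × 2.0 / (0.6 × 490 × 660 × 10⁻³) = 8.978 mm.
Required leg w = t_e / 0.707 = 12.7 mm → use 13 mm.

w = 13 mm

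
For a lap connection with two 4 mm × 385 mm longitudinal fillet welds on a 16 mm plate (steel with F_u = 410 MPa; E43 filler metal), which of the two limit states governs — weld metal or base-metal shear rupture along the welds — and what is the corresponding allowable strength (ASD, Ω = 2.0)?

R_n/Ω ≈ 281 kN (weld metal governs)

E43XX → F_EXX = 430 MPa.
t_e = 0.707 × 4 = 2.828 mm; L = 770 mm.
Weld metal: R_n/Ω = (1/2.0) × 0.6 × 430 × 2.828 × 770 × 10⁻³ = 280.9 kN.
Base metal (shear rupture): R_n/Ω = (1/2.0) × 0.6 × 410 × 16 × 770 × 10⁻³ = 1515 kN.
Governing: weld metal.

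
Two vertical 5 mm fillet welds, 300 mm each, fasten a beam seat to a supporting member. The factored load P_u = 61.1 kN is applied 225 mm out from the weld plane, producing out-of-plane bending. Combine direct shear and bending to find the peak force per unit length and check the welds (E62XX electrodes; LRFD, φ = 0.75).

E62XX → F_EXX = 620 MPa.
L_w = 2 × 300 = 600 mm; section modulus (unit throat) S = 2 × L²/6 = 30000 mm².
Direct shear f_v = P/L_w = 61.1×10³/600 = 101.8 N/mm.
Moment M = P × e = 61.1×10³ × 225 = 13748000 N·mm; bending f_b = M/S = 458.2 N/mm.
f_max = √(f_v² + f_b²) = √(101.8² + 458.2²) = 469.4 N/mm.
φr_n = 0.75 × 0.6 × 620 × (0.707 × 5) = 986.3 N/mm → adequate.

f_max ≈ 469 N/mm; adequate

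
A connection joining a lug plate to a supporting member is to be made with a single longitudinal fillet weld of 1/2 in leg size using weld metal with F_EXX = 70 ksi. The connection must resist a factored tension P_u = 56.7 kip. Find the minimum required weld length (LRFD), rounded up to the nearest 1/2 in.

Throat t_e = 0.707 × 0.5 = 0.3535 in.
φr_n = 0.75 × 0.6 × 70 × 0.3535 = 11.14 kip/in.
L_req = P_u / φr_n = 56.7 / 11.14 = 5.092 in total.
Round up → use L = 5.5 in.

L = 5.5 in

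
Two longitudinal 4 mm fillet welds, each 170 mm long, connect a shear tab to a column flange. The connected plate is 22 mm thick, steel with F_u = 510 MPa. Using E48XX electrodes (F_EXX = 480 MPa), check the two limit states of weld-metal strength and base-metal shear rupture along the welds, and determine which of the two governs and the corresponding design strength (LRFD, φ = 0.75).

φR_n ≈ 208 kN (weld metal governs)

t_e = 0.707 × 4 = 2.828 mm; L = 340 mm.
Weld metal: φR_n = 0.75 × 0.6 × 480 × 2.828 × 340 × 10⁻³ = 207.7 kN.
Base metal (shear rupture): φR_n = 0.75 × 0.6 × 510 × 22 × 340 × 10⁻³ = 1717 kN.
Governing: weld metal.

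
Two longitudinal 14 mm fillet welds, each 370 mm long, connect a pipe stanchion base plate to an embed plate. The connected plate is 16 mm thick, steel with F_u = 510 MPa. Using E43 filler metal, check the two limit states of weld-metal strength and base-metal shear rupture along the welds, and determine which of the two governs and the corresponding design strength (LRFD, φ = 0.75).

φR_n ≈ 1420 kN (weld metal governs)

E43XX → F_EXX = 430 MPa.
t_e = 0.707 × 14 = 9.898 mm; L = 740 mm.
Weld metal: φR_n = 0.75 × 0.6 × 430 × 9.898 × 740 × 10⁻³ = 1417 kN.
Base metal (shear rupture): φR_n = 0.75 × 0.6 × 510 × 16 × 740 × 10⁻³ = 2717 kN.
Governing: weld metal.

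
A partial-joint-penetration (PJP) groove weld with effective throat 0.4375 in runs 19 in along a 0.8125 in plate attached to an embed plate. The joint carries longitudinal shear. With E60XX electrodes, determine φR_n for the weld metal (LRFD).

φR_n ≈ 224 kips

E60XX → F_EXX = 60 ksi.
Effective throat (given) t_e = 0.4375 in.
A_we = 0.4375 × 19 = 8.312 in².
F_nw = 0.6 F_EXX = 36 ksi.
φR_n = 0.75 × 36 × 8.312 = 224.4 kips.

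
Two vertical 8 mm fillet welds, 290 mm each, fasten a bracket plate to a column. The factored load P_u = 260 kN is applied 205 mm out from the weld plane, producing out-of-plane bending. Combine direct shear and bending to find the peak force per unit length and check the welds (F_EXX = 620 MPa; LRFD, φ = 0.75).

L_w = 2 × 290 = 580 mm; section modulus (unit throat) S = 2 × L²/6 = 28030 mm².
Direct shear f_v = P/L_w = 260×10³/580 = 448.3 N/mm.
Moment M = P × e = 260×10³ × 205 = 53300000 N·mm; bending f_b = M/S = 1901 N/mm.
f_max = √(f_v² + f_b²) = √(448.3² + 1901²) = 1953 N/mm.
φr_n = 0.75 × 0.6 × 620 × (0.707 × 8) = 1578 N/mm → NOT adequate.

f_max ≈ 1950 N/mm; NOT adequate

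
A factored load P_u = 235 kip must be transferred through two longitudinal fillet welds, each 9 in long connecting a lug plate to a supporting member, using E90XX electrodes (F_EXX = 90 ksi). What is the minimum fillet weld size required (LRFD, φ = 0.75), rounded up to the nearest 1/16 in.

w = 1/2 in

Total weld length L = 18 in.
Required throat t_e = P_u / (φ × 0.6 F_EXX × L) = 235 / (0.75 × 0.6 × 90 × 18) = 0.3224 in.
Required leg w = t_e / 0.707 = 0.456 in → use 1/2 in.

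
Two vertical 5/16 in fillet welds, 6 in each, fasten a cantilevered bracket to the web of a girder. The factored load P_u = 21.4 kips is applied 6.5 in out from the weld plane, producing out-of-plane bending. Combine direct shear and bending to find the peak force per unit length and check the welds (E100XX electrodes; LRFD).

f_max ≈ 11.7 kip/in; NOT adequate

E100XX → F_EXX = 100 ksi.
L_w = 2 × 6 = 12 in; section modulus (unit throat) S = 2 × L²/6 = 12 in².
Direct shear f_v = P/L_w = 21.4/12 = 1.783 kip/in.
Moment M = P × e = 21.4 × 6.5 = 139.1 kip·in; bending f_b = M/S = 11.59 kip/in.
f_max = √(f_v² + f_b²) = √(1.783² + 11.59²) = 11.73 kip/in.
φr_n = 0.75 × 0.6 × 100 × (0.707 × 0.3125) = 9.942 kip/in → NOT adequate.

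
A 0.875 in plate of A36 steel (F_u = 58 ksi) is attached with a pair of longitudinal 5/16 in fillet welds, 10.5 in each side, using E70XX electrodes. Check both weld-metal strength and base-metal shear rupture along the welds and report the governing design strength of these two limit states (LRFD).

φR_n ≈ 146 kips (weld metal governs)

E70XX → F_EXX = 70 ksi.
t_e = 0.707 × 0.3125 = 0.2209 in; L = 21 in.
Weld metal: φR_n = 0.75 × 0.6 × 70 × 0.2209 × 21 = 146.2 kips.
Base metal (shear rupture): φR_n = 0.75 × 0.6 × 58 × 0.875 × 21 = 479.6 kips.
Governing: weld metal.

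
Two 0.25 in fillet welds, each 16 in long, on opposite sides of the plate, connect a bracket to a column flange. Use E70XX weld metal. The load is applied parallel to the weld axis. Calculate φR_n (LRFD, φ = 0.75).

φR_n ≈ 178 kips

E70XX → F_EXX = 70 ksi.
Effective throat t_e = 0.707 × 0.25 = 0.1767 in.
Total length L = 32 in; A_we = 0.1767 × 32 = 5.656 in².
F_nw = 0.6 F_EXX = 0.6 × 70 = 42 ksi.
φR_n = 0.75 × 42 × 5.656 = 178.2 kips.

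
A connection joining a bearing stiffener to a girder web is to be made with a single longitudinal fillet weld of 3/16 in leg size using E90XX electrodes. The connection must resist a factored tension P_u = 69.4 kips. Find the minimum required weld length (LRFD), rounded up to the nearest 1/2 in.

E90XX → F_EXX = 90 ksi.
Throat t_e = 0.707 × 0.1875 = 0.1326 in.
φr_n = 0.75 × 0.6 × 90 × 0.1326 = 5.369 kips/in.
L_req = P_u / φr_n = 69.4 / 5.369 = 12.93 in total.
Round up → use L = 13 in.

L = 13 in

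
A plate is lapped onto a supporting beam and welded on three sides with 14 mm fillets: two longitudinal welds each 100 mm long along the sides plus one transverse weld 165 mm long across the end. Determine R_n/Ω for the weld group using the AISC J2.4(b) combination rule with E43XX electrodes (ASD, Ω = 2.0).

E43XX → F_EXX = 430 MPa.
t_e = 0.707 × 14 = 9.898 mm.
R_nwl = 0.6 × 430 × 9.898 × 200 × 10⁻³ = 510.7 kN (longitudinal, 2 welds).
R_nwt = 0.6 × 430 × 9.898 × 165 × 10⁻³ = 421.4 kN (transverse, base value).
(i) R_nwl + R_nwt = 932.1 kN; (ii) 0.85 R_nwl + 1.5 R_nwt = 1066 kN.
R_n = max = 1066 kN [governs: (ii)]; R_n/Ω = 533.1 kN.

R_n/Ω ≈ 533 kN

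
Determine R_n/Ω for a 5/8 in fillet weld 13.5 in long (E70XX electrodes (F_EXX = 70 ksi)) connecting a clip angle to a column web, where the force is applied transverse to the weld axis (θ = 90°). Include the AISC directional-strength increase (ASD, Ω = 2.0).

R_n/Ω ≈ 188 kips

t_e = 0.707 × 0.625 = 0.4419 in; A_we = 0.4419 × 13.5 = 5.965 in².
Directional factor: 1.0 + 0.5 sin^1.5(90°) = 1.5.
F_nw = 0.6 × 70 × 1.5 = 63 ksi.
R_n/Ω = (63 × 5.965) / 2.0 = 187.9 kips.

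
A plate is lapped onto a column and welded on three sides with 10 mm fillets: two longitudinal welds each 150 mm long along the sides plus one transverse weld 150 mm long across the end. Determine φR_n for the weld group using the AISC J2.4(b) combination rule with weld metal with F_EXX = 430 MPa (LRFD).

φR_n ≈ 657 kN

t_e = 0.707 × 10 = 7.07 mm.
R_nwl = 0.6 × 430 × 7.07 × 300 × 10⁻³ = 547.2 kN (longitudinal, 2 welds).
R_nwt = 0.6 × 430 × 7.07 × 150 × 10⁻³ = 273.6 kN (transverse, base value).
(i) R_nwl + R_nwt = 820.8 kN; (ii) 0.85 R_nwl + 1.5 R_nwt = 875.5 kN.
R_n = max = 875.5 kN [governs: (ii)]; φR_n = 656.7 kN.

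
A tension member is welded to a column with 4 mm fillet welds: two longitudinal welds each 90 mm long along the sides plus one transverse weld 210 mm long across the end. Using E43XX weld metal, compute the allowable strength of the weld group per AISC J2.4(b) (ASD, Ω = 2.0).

R_n/Ω ≈ 171 kN

E43XX → F_EXX = 430 MPa.
t_e = 0.707 × 4 = 2.828 mm.
R_nwl = 0.6 × 430 × 2.828 × 180 × 10⁻³ = 131.3 kN (longitudinal, 2 welds).
R_nwt = 0.6 × 430 × 2.828 × 210 × 10⁻³ = 153.2 kN (transverse, base value).
(i) R_nwl + R_nwt = 284.6 kN; (ii) 0.85 R_nwl + 1.5 R_nwt = 341.5 kN.
R_n = max = 341.5 kN [governs: (ii)]; R_n/Ω = 170.7 kN.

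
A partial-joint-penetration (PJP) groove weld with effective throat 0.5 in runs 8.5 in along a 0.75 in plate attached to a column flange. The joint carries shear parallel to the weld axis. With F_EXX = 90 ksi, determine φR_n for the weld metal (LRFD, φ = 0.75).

φR_n ≈ 172 kips

Effective throat (given) t_e = 0.5 in.
A_we = 0.5 × 8.5 = 4.25 in².
F_nw = 0.6 F_EXX = 54 ksi.
φR_n = 0.75 × 54 × 4.25 = 172.1 kips.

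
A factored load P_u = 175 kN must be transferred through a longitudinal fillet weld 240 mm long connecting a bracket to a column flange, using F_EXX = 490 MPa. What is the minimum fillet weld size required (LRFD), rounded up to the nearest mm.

Total weld length L = 240 mm.
Required throat t_e = P_u / (φ × 0.6 F_EXX × L) = 175 / (0.75 × 0.6 × 490 × 240 × 10⁻³) = 3.307 mm.
Required leg w = t_e / 0.707 = 4.677 mm → use 5 mm.

w = 5 mm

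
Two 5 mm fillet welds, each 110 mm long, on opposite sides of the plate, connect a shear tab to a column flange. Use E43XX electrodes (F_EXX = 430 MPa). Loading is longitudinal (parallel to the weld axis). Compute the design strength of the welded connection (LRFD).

φR_n ≈ 150 kN

Effective throat t_e = 0.707 × 5 = 3.535 mm.
Total length L = 220 mm; A_we = 3.535 × 220 = 777.7 mm².
F_nw = 0.6 F_EXX = 0.6 × 430 = 258 MPa.
φR_n = 0.75 × 258 × 777.7 × 10⁻³ = 150.5 kN.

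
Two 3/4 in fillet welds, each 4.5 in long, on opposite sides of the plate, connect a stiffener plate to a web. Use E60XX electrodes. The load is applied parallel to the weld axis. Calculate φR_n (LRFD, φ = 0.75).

φR_n ≈ 129 kips

E60XX → F_EXX = 60 ksi.
Effective throat t_e = 0.707 × 0.75 = 0.5302 in.
Total length L = 9 in; A_we = 0.5302 × 9 = 4.772 in².
F_nw = 0.6 F_EXX = 0.6 × 60 = 36 ksi.
φR_n = 0.75 × 36 × 4.772 = 128.9 kips.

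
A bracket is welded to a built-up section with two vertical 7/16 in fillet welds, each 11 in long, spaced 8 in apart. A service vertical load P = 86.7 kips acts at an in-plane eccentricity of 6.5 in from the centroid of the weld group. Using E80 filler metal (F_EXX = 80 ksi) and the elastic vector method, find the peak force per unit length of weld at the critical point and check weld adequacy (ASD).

f_max ≈ 9.54 kip/in; NOT adequate

Total weld length L_w = 22 in. Treat welds as unit-width lines.
Polar moment about centroid: J = 2[d³/12 + d(b/2)²] = 2[11³/12 + 11×4²] = 573.8 in³.
Direct shear f_v = P/L_w = 86.7 / 22 = 3.941 kip/in (vertical).
Torsion M = P·e = 86.7 × 6.5 = 563.55 kip·in.
Critical point at (x, y) = (4, 5.5) from centroid. f_tx = M·y/J = 5.401 kip/in; f_ty = M·x/J = 3.928 kip/in.
Resultant f_max = √[f_tx² + (f_v + f_ty)²] = √[5.401² + (3.941 + 3.928)²] = 9.545 kip/in.
Capacity per unit length: r_n/Ω = (1/2.0) × 0.6 × 80 × (0.707 × 0.4375) = 7.423 kip/in.
9.545 > 7.423 → NOT adequate.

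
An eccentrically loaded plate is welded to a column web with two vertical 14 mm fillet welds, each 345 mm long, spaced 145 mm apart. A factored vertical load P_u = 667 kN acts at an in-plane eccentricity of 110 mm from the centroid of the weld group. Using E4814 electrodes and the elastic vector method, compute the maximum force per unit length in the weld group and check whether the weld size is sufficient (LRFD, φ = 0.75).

f_max ≈ 1910 N/mm; adequate

E48XX → F_EXX = 480 MPa.
Total weld length L_w = 690 mm. Treat welds as unit-width lines.
Polar moment about centroid: J = 2[d³/12 + d(b/2)²] = 2[345³/12 + 345×72.5²] = 10470000 mm³.
Direct shear f_v = P/L_w = 667×10³ / 690 = 966.7 N/mm (vertical).
Torsion M = P·e = 667×10³ × 110 = 73370000 N·mm.
Critical point at (x, y) = (72.5, 172.5) from centroid. f_tx = M·y/J = 1209 N/mm; f_ty = M·x/J = 508 N/mm.
Resultant f_max = √[f_tx² + (f_v + f_ty)²] = √[1209² + (966.7 + 508)²] = 1907 N/mm.
Capacity per unit length: φr_n = 0.75 × 0.6 × 480 × (0.707 × 14) = 2138 N/mm.
1907 ≤ 2138 → adequate.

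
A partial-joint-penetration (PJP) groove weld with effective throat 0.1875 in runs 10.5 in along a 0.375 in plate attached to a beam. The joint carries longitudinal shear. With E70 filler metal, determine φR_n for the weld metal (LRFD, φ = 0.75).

E70XX → F_EXX = 70 ksi.
Effective throat (given) t_e = 0.1875 in.
A_we = 0.1875 × 10.5 = 1.969 in².
F_nw = 0.6 F_EXX = 42 ksi.
φR_n = 0.75 × 42 × 1.969 = 62.02 kips.

φR_n ≈ 62 kips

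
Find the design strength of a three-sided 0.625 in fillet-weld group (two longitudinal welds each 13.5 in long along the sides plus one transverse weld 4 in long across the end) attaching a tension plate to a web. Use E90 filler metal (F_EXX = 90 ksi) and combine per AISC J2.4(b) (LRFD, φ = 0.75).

φR_n ≈ 555 kips

t_e = 0.707 × 0.625 = 0.4419 in.
R_nwl = 0.6 × 90 × 0.4419 × 27 = 644.3 kips (longitudinal, 2 welds).
R_nwt = 0.6 × 90 × 0.4419 × 4 = 95.44 kips (transverse, base value).
(i) R_nwl + R_nwt = 739.7 kips; (ii) 0.85 R_nwl + 1.5 R_nwt = 690.8 kips.
R_n = max = 739.7 kips [governs: (i)]; φR_n = 554.8 kips.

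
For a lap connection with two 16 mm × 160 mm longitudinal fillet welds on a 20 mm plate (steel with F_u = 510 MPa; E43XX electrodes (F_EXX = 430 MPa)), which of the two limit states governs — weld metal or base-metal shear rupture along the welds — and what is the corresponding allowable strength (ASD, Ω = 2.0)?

R_n/Ω ≈ 467 kN (weld metal governs)

t_e = 0.707 × 16 = 11.31 mm; L = 320 mm.
Weld metal: R_n/Ω = (1/2.0) × 0.6 × 430 × 11.31 × 320 × 10⁻³ = 467 kN.
Base metal (shear rupture): R_n/Ω = (1/2.0) × 0.6 × 510 × 20 × 320 × 10⁻³ = 979.2 kN.
Governing: weld metal.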